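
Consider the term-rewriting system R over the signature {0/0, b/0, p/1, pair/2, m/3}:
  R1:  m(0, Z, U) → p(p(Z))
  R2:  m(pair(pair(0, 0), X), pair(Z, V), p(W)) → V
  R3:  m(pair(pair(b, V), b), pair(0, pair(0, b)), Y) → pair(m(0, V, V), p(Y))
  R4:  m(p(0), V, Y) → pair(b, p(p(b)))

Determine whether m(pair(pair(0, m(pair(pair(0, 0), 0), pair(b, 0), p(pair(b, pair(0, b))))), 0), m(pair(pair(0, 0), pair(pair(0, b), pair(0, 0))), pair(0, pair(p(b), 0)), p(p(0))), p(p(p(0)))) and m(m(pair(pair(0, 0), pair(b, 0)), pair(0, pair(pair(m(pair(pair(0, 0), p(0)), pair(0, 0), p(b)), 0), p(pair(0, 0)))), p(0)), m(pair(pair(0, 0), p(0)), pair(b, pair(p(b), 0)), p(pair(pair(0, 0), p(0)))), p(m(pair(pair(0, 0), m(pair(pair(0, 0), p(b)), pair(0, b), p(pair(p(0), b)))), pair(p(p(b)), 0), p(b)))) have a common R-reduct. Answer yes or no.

yes — NF(t₁) = 0, NF(t₂) = 0

Reduce t₁ = m(pair(pair(0, m(pair(pair(0, 0), 0), pair(b, 0), p(pair(b, pair(0, b))))), 0), m(pair(pair(0, 0), pair(pair(0, b), pair(0, 0))), pair(0, pair(p(b), 0)), p(p(0))), p(p(p(0)))):
1. m(pair(pair(0, m(pair(pair(0, 0), 0), pair(b, 0), p(pair(b, pair(0, b))))), 0), m(pair(pair(0, 0), pair(pair(0, b), pair(0, 0))), pair(0, pair(p(b), 0)), p(p(0))), p(p(p(0))))  →  m(pair(pair(0, 0), 0), m(pair(pair(0, 0), pair(pair(0, b), pair(0, 0))), pair(0, pair(p(b), 0)), p(p(0))), p(p(p(0))))   [R2 at 1.1.2]
2. m(pair(pair(0, 0), 0), m(pair(pair(0, 0), pair(pair(0, b), pair(0, 0))), pair(0, pair(p(b), 0)), p(p(0))), p(p(p(0))))  →  m(pair(pair(0, 0), 0), pair(p(b), 0), p(p(p(0))))   [R2 at 2]
3. m(pair(pair(0, 0), 0), pair(p(b), 0), p(p(p(0))))  →  0   [R2 at ε]

Reduce t₂ = m(m(pair(pair(0, 0), pair(b, 0)), pair(0, pair(pair(m(pair(pair(0, 0), p(0)), pair(0, 0), p(b)), 0), p(pair(0, 0)))), p(0)), m(pair(pair(0, 0), p(0)), pair(b, pair(p(b), 0)), p(pair(pair(0, 0), p(0)))), p(m(pair(pair(0, 0), m(pair(pair(0, 0), p(b)), pair(0, b), p(pair(p(0), b)))), pair(p(p(b)), 0), p(b)))):
1. m(m(pair(pair(0, 0), pair(b, 0)), pair(0, pair(pair(m(pair(pair(0, 0), p(0)), pair(0, 0), p(b)), 0), p(pair(0, 0)))), p(0)), m(pair(pair(0, 0), p(0)), pair(b, pair(p(b), 0)), p(pair(pair(0, 0), p(0)))), p(m(pair(pair(0, 0), m(pair(pair(0, 0), p(b)), pair(0, b), p(pair(p(0), b)))), pair(p(p(b)), 0), p(b))))  →  m(pair(pair(m(pair(pair(0, 0), p(0)), pair(0, 0), p(b)), 0), p(pair(0, 0))), m(pair(pair(0, 0), p(0)), pair(b, pair(p(b), 0)), p(pair(pair(0, 0), p(0)))), p(m(pair(pair(0, 0), m(pair(pair(0, 0), p(b)), pair(0, b), p(pair(p(0), b)))), pair(p(p(b)), 0), p(b))))   [R2 at 1]
2. m(pair(pair(m(pair(pair(0, 0), p(0)), pair(0, 0), p(b)), 0), p(pair(0, 0))), m(pair(pair(0, 0), p(0)), pair(b, pair(p(b), 0)), p(pair(pair(0, 0), p(0)))), p(m(pair(pair(0, 0), m(pair(pair(0, 0), p(b)), pair(0, b), p(pair(p(0), b)))), pair(p(p(b)), 0), p(b))))  →  m(pair(pair(0, 0), p(pair(0, 0))), m(pair(pair(0, 0), p(0)), pair(b, pair(p(b), 0)), p(pair(pair(0, 0), p(0)))), p(m(pair(pair(0, 0), m(pair(pair(0, 0), p(b)), pair(0, b), p(pair(p(0), b)))), pair(p(p(b)), 0), p(b))))   [R2 at 1.1.1]
3. m(pair(pair(0, 0), p(pair(0, 0))), m(pair(pair(0, 0), p(0)), pair(b, pair(p(b), 0)), p(pair(pair(0, 0), p(0)))), p(m(pair(pair(0, 0), m(pair(pair(0, 0), p(b)), pair(0, b), p(pair(p(0), b)))), pair(p(p(b)), 0), p(b))))  →  m(pair(pair(0, 0), p(pair(0, 0))), pair(p(b), 0), p(m(pair(pair(0, 0), m(pair(pair(0, 0), p(b)), pair(0, b), p(pair(p(0), b)))), pair(p(p(b)), 0), p(b))))   [R2 at 2]
4. m(pair(pair(0, 0), p(pair(0, 0))), pair(p(b), 0), p(m(pair(pair(0, 0), m(pair(pair(0, 0), p(b)), pair(0, b), p(pair(p(0), b)))), pair(p(p(b)), 0), p(b))))  →  0   [R2 at ε]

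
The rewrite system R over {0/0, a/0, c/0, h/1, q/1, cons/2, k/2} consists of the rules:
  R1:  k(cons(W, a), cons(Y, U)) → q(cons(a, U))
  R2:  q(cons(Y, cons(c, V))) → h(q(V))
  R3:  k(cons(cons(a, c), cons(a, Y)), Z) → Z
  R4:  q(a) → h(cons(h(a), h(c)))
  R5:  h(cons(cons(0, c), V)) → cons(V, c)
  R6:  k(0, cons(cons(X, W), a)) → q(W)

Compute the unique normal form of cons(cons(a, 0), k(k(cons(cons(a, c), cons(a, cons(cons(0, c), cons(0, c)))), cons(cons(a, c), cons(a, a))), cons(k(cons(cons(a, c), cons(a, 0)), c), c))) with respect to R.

cons(cons(a, 0), cons(c, c))

1. cons(cons(a, 0), k(k(cons(cons(a, c), cons(a, cons(cons(0, c), cons(0, c)))), cons(cons(a, c), cons(a, a))), cons(k(cons(cons(a, c), cons(a, 0)), c), c)))  →  cons(cons(a, 0), k(cons(cons(a, c), cons(a, a)), cons(k(cons(cons(a, c), cons(a, 0)), c), c)))   [R3 at 2.1]
2. cons(cons(a, 0), k(cons(cons(a, c), cons(a, a)), cons(k(cons(cons(a, c), cons(a, 0)), c), c)))  →  cons(cons(a, 0), cons(k(cons(cons(a, c), cons(a, 0)), c), c))   [R3 at 2]
3. cons(cons(a, 0), cons(k(cons(cons(a, c), cons(a, 0)), c), c))  →  cons(cons(a, 0), cons(c, c))   [R3 at 2.1]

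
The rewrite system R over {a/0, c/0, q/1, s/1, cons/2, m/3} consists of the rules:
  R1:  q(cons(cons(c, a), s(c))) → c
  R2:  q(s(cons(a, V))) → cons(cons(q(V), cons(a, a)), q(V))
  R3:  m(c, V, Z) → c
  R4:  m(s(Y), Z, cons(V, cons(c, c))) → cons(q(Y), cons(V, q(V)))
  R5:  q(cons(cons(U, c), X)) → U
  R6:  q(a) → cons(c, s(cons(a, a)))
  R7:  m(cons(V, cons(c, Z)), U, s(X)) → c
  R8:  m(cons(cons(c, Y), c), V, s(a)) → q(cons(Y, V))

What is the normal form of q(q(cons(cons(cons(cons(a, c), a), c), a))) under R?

a

1. q(q(cons(cons(cons(cons(a, c), a), c), a)))  →  q(cons(cons(a, c), a))   [R5 at 1]
2. q(cons(cons(a, c), a))  →  a   [R5 at ε]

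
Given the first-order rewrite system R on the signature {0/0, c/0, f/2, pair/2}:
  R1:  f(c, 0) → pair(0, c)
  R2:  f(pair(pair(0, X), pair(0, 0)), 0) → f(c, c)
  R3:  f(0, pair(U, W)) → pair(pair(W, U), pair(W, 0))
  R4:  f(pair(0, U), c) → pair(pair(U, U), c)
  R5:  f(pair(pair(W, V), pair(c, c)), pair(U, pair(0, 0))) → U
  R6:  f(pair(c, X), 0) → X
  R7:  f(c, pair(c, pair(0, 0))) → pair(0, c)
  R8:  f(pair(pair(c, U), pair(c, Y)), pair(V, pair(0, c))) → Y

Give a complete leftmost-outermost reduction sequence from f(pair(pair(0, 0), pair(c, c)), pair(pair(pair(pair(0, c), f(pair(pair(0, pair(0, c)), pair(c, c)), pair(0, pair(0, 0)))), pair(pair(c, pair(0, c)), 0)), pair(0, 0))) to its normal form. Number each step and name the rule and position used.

pair(pair(pair(0, c), 0), pair(pair(c, pair(0, c)), 0))

1. f(pair(pair(0, 0), pair(c, c)), pair(pair(pair(pair(0, c), f(pair(pair(0, pair(0, c)), pair(c, c)), pair(0, pair(0, 0)))), pair(pair(c, pair(0, c)), 0)), pair(0, 0)))  →  pair(pair(pair(0, c), f(pair(pair(0, pair(0, c)), pair(c, c)), pair(0, pair(0, 0)))), pair(pair(c, pair(0, c)), 0))   [R5 at ε]
2. pair(pair(pair(0, c), f(pair(pair(0, pair(0, c)), pair(c, c)), pair(0, pair(0, 0)))), pair(pair(c, pair(0, c)), 0))  →  pair(pair(pair(0, c), 0), pair(pair(c, pair(0, c)), 0))   [R5 at 1.2]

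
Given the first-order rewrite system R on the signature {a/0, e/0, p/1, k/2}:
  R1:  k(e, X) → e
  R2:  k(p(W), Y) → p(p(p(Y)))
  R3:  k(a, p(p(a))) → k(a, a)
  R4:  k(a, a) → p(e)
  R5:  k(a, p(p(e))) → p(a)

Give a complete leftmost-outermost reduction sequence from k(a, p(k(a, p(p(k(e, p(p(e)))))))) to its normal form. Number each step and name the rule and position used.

p(e)

1. k(a, p(k(a, p(p(k(e, p(p(e))))))))  →  k(a, p(k(a, p(p(e)))))   [R1 at 2.1.2.1.1]
2. k(a, p(k(a, p(p(e)))))  →  k(a, p(p(a)))   [R5 at 2.1]
3. k(a, p(p(a)))  →  k(a, a)   [R3 at ε]
4. k(a, a)  →  p(e)   [R4 at ε]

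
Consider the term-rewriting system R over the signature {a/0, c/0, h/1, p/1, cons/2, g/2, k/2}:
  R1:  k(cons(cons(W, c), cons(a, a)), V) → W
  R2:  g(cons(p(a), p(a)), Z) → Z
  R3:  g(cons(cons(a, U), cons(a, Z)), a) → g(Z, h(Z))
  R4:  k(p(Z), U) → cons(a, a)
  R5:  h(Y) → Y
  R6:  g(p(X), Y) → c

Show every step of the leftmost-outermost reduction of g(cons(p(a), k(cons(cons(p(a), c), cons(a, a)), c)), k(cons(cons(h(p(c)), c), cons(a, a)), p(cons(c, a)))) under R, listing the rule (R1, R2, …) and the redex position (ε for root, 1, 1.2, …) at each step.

p(c)

1. g(cons(p(a), k(cons(cons(p(a), c), cons(a, a)), c)), k(cons(cons(h(p(c)), c), cons(a, a)), p(cons(c, a))))  →  g(cons(p(a), p(a)), k(cons(cons(h(p(c)), c), cons(a, a)), p(cons(c, a))))   [R1 at 1.2]
2. g(cons(p(a), p(a)), k(cons(cons(h(p(c)), c), cons(a, a)), p(cons(c, a))))  →  k(cons(cons(h(p(c)), c), cons(a, a)), p(cons(c, a)))   [R2 at ε]
3. k(cons(cons(h(p(c)), c), cons(a, a)), p(cons(c, a)))  →  h(p(c))   [R1 at ε]
4. h(p(c))  →  p(c)   [R5 at ε]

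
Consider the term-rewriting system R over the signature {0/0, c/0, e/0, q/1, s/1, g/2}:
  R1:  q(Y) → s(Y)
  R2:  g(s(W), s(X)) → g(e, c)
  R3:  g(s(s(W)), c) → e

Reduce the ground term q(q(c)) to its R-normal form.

s(s(c))

1. q(q(c))  →  s(q(c))   [R1 at ε]
2. s(q(c))  →  s(s(c))   [R1 at 1]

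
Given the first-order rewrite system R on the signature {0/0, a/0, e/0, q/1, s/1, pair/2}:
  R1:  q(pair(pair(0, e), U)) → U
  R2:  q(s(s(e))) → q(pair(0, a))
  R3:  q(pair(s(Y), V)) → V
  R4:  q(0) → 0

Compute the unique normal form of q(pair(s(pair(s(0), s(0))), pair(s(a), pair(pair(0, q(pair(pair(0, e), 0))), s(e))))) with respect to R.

pair(s(a), pair(pair(0, 0), s(e)))

1. q(pair(s(pair(s(0), s(0))), pair(s(a), pair(pair(0, q(pair(pair(0, e), 0))), s(e)))))  →  pair(s(a), pair(pair(0, q(pair(pair(0, e), 0))), s(e)))   [R3 at ε]
2. pair(s(a), pair(pair(0, q(pair(pair(0, e), 0))), s(e)))  →  pair(s(a), pair(pair(0, 0), s(e)))   [R1 at 2.1.2]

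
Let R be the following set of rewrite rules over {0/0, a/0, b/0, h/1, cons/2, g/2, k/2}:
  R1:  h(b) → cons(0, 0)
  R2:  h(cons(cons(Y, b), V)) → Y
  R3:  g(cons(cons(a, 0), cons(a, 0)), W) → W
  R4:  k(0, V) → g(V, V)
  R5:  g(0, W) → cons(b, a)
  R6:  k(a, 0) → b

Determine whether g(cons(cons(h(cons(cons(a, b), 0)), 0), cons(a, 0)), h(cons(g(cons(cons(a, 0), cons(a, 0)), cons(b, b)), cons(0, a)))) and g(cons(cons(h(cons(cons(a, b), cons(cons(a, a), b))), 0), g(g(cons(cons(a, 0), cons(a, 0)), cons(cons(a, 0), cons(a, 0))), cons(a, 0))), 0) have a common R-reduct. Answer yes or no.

Reduce t₁ = g(cons(cons(h(cons(cons(a, b), 0)), 0), cons(a, 0)), h(cons(g(cons(cons(a, 0), cons(a, 0)), cons(b, b)), cons(0, a)))):
1. g(cons(cons(h(cons(cons(a, b), 0)), 0), cons(a, 0)), h(cons(g(cons(cons(a, 0), cons(a, 0)), cons(b, b)), cons(0, a))))  →  g(cons(cons(a, 0), cons(a, 0)), h(cons(g(cons(cons(a, 0), cons(a, 0)), cons(b, b)), cons(0, a))))   [R2 at 1.1.1]
2. g(cons(cons(a, 0), cons(a, 0)), h(cons(g(cons(cons(a, 0), cons(a, 0)), cons(b, b)), cons(0, a))))  →  h(cons(g(cons(cons(a, 0), cons(a, 0)), cons(b, b)), cons(0, a)))   [R3 at ε]
3. h(cons(g(cons(cons(a, 0), cons(a, 0)), cons(b, b)), cons(0, a)))  →  h(cons(cons(b, b), cons(0, a)))   [R3 at 1.1]
4. h(cons(cons(b, b), cons(0, a)))  →  b   [R2 at ε]

Reduce t₂ = g(cons(cons(h(cons(cons(a, b), cons(cons(a, a), b))), 0), g(g(cons(cons(a, 0), cons(a, 0)), cons(cons(a, 0), cons(a, 0))), cons(a, 0))), 0):
1. g(cons(cons(h(cons(cons(a, b), cons(cons(a, a), b))), 0), g(g(cons(cons(a, 0), cons(a, 0)), cons(cons(a, 0), cons(a, 0))), cons(a, 0))), 0)  →  g(cons(cons(a, 0), g(g(cons(cons(a, 0), cons(a, 0)), cons(cons(a, 0), cons(a, 0))), cons(a, 0))), 0)   [R2 at 1.1.1]
2. g(cons(cons(a, 0), g(g(cons(cons(a, 0), cons(a, 0)), cons(cons(a, 0), cons(a, 0))), cons(a, 0))), 0)  →  g(cons(cons(a, 0), g(cons(cons(a, 0), cons(a, 0)), cons(a, 0))), 0)   [R3 at 1.2.1]
3. g(cons(cons(a, 0), g(cons(cons(a, 0), cons(a, 0)), cons(a, 0))), 0)  →  g(cons(cons(a, 0), cons(a, 0)), 0)   [R3 at 1.2]
4. g(cons(cons(a, 0), cons(a, 0)), 0)  →  0   [R3 at ε]

no — NF(t₁) = b, NF(t₂) = 0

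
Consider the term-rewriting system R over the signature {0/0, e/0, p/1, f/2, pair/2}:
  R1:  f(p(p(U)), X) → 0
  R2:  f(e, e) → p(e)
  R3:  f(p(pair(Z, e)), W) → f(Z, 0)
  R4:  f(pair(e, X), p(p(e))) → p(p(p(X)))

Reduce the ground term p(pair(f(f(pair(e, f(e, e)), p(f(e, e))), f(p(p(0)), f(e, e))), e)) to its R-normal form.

p(pair(0, e))

1. p(pair(f(f(pair(e, f(e, e)), p(f(e, e))), f(p(p(0)), f(e, e))), e))  →  p(pair(f(f(pair(e, p(e)), p(f(e, e))), f(p(p(0)), f(e, e))), e))   [R2 at 1.1.1.1.2]
2. p(pair(f(f(pair(e, p(e)), p(f(e, e))), f(p(p(0)), f(e, e))), e))  →  p(pair(f(f(pair(e, p(e)), p(p(e))), f(p(p(0)), f(e, e))), e))   [R2 at 1.1.1.2.1]
3. p(pair(f(f(pair(e, p(e)), p(p(e))), f(p(p(0)), f(e, e))), e))  →  p(pair(f(p(p(p(p(e)))), f(p(p(0)), f(e, e))), e))   [R4 at 1.1.1]
4. p(pair(f(p(p(p(p(e)))), f(p(p(0)), f(e, e))), e))  →  p(pair(0, e))   [R1 at 1.1]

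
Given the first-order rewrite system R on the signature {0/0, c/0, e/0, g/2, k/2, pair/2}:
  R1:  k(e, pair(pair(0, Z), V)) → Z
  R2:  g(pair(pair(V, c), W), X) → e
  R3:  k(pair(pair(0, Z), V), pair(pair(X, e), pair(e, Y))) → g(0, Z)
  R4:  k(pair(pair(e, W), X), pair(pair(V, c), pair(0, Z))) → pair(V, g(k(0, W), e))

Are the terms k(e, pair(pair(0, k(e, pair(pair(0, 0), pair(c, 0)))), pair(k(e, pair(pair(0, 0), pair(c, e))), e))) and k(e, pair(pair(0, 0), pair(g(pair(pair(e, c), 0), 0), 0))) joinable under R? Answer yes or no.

yes — NF(t₁) = 0, NF(t₂) = 0

Reduce t₁ = k(e, pair(pair(0, k(e, pair(pair(0, 0), pair(c, 0)))), pair(k(e, pair(pair(0, 0), pair(c, e))), e))):
1. k(e, pair(pair(0, k(e, pair(pair(0, 0), pair(c, 0)))), pair(k(e, pair(pair(0, 0), pair(c, e))), e)))  →  k(e, pair(pair(0, 0), pair(c, 0)))   [R1 at ε]
2. k(e, pair(pair(0, 0), pair(c, 0)))  →  0   [R1 at ε]

Reduce t₂ = k(e, pair(pair(0, 0), pair(g(pair(pair(e, c), 0), 0), 0))):
1. k(e, pair(pair(0, 0), pair(g(pair(pair(e, c), 0), 0), 0)))  →  0   [R1 at ε]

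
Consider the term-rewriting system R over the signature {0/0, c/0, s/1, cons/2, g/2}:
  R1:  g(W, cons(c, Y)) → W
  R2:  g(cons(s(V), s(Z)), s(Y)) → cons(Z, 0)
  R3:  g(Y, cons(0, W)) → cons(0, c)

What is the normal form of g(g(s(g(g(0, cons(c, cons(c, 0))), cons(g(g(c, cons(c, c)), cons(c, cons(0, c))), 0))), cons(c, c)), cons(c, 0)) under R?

1. g(g(s(g(g(0, cons(c, cons(c, 0))), cons(g(g(c, cons(c, c)), cons(c, cons(0, c))), 0))), cons(c, c)), cons(c, 0))  →  g(s(g(g(0, cons(c, cons(c, 0))), cons(g(g(c, cons(c, c)), cons(c, cons(0, c))), 0))), cons(c, c))   [R1 at ε]
2. g(s(g(g(0, cons(c, cons(c, 0))), cons(g(g(c, cons(c, c)), cons(c, cons(0, c))), 0))), cons(c, c))  →  s(g(g(0, cons(c, cons(c, 0))), cons(g(g(c, cons(c, c)), cons(c, cons(0, c))), 0)))   [R1 at ε]
3. s(g(g(0, cons(c, cons(c, 0))), cons(g(g(c, cons(c, c)), cons(c, cons(0, c))), 0)))  →  s(g(0, cons(g(g(c, cons(c, c)), cons(c, cons(0, c))), 0)))   [R1 at 1.1]
4. s(g(0, cons(g(g(c, cons(c, c)), cons(c, cons(0, c))), 0)))  →  s(g(0, cons(g(c, cons(c, c)), 0)))   [R1 at 1.2.1]
5. s(g(0, cons(g(c, cons(c, c)), 0)))  →  s(g(0, cons(c, 0)))   [R1 at 1.2.1]
6. s(g(0, cons(c, 0)))  →  s(0)   [R1 at 1]

s(0)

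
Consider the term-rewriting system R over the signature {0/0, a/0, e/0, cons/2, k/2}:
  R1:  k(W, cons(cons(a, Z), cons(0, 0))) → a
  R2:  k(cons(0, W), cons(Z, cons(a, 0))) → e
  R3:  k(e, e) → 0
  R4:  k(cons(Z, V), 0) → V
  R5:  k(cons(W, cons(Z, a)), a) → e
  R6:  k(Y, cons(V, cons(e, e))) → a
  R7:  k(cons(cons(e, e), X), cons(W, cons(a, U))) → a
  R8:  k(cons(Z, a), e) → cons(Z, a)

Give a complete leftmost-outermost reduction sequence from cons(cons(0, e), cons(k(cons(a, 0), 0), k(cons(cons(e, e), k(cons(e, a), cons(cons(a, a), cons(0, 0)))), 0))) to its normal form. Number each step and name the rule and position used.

cons(cons(0, e), cons(0, a))

1. cons(cons(0, e), cons(k(cons(a, 0), 0), k(cons(cons(e, e), k(cons(e, a), cons(cons(a, a), cons(0, 0)))), 0)))  →  cons(cons(0, e), cons(0, k(cons(cons(e, e), k(cons(e, a), cons(cons(a, a), cons(0, 0)))), 0)))   [R4 at 2.1]
2. cons(cons(0, e), cons(0, k(cons(cons(e, e), k(cons(e, a), cons(cons(a, a), cons(0, 0)))), 0)))  →  cons(cons(0, e), cons(0, k(cons(e, a), cons(cons(a, a), cons(0, 0)))))   [R4 at 2.2]
3. cons(cons(0, e), cons(0, k(cons(e, a), cons(cons(a, a), cons(0, 0)))))  →  cons(cons(0, e), cons(0, a))   [R1 at 2.2]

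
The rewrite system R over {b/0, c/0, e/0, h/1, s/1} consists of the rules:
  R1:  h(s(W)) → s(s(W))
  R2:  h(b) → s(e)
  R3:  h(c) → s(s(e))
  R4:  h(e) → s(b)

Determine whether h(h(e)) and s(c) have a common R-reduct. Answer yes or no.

Reduce t₁ = h(h(e)):
1. h(h(e))  →  h(s(b))   [R4 at 1]
2. h(s(b))  →  s(s(b))   [R1 at ε]

Reduce t₂ = s(c):

no — NF(t₁) = s(s(b)), NF(t₂) = s(c)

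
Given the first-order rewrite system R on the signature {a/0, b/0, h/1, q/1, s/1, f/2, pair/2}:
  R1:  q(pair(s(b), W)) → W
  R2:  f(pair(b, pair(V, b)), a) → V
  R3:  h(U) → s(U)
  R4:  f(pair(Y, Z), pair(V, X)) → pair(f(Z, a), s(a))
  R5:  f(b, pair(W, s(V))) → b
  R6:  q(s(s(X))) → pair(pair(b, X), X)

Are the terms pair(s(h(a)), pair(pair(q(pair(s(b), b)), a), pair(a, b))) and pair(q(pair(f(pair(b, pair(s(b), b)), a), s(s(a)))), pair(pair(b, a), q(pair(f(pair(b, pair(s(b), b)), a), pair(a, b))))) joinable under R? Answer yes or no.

yes — NF(t₁) = pair(s(s(a)), pair(pair(b, a), pair(a, b))), NF(t₂) = pair(s(s(a)), pair(pair(b, a), pair(a, b)))

Reduce t₁ = pair(s(h(a)), pair(pair(q(pair(s(b), b)), a), pair(a, b))):
1. pair(s(h(a)), pair(pair(q(pair(s(b), b)), a), pair(a, b)))  →  pair(s(s(a)), pair(pair(q(pair(s(b), b)), a), pair(a, b)))   [R3 at 1.1]
2. pair(s(s(a)), pair(pair(q(pair(s(b), b)), a), pair(a, b)))  →  pair(s(s(a)), pair(pair(b, a), pair(a, b)))   [R1 at 2.1.1]

Reduce t₂ = pair(q(pair(f(pair(b, pair(s(b), b)), a), s(s(a)))), pair(pair(b, a), q(pair(f(pair(b, pair(s(b), b)), a), pair(a, b))))):
1. pair(q(pair(f(pair(b, pair(s(b), b)), a), s(s(a)))), pair(pair(b, a), q(pair(f(pair(b, pair(s(b), b)), a), pair(a, b)))))  →  pair(q(pair(s(b), s(s(a)))), pair(pair(b, a), q(pair(f(pair(b, pair(s(b), b)), a), pair(a, b)))))   [R2 at 1.1.1]
2. pair(q(pair(s(b), s(s(a)))), pair(pair(b, a), q(pair(f(pair(b, pair(s(b), b)), a), pair(a, b)))))  →  pair(s(s(a)), pair(pair(b, a), q(pair(f(pair(b, pair(s(b), b)), a), pair(a, b)))))   [R1 at 1]
3. pair(s(s(a)), pair(pair(b, a), q(pair(f(pair(b, pair(s(b), b)), a), pair(a, b)))))  →  pair(s(s(a)), pair(pair(b, a), q(pair(s(b), pair(a, b)))))   [R2 at 2.2.1.1]
4. pair(s(s(a)), pair(pair(b, a), q(pair(s(b), pair(a, b)))))  →  pair(s(s(a)), pair(pair(b, a), pair(a, b)))   [R1 at 2.2]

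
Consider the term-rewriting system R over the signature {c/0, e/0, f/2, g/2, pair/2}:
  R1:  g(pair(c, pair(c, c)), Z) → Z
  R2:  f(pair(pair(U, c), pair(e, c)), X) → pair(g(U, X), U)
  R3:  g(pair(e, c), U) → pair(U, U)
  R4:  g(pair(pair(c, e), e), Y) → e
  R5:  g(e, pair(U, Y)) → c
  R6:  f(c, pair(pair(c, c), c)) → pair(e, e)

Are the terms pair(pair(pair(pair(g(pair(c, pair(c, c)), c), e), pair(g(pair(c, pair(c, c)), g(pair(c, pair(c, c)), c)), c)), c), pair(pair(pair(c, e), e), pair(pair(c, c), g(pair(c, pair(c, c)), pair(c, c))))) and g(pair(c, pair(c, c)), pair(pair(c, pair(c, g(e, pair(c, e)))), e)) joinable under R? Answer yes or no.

no — NF(t₁) = pair(pair(pair(pair(c, e), pair(c, c)), c), pair(pair(pair(c, e), e), pair(pair(c, c), pair(c, c)))), NF(t₂) = pair(pair(c, pair(c, c)), e)

Reduce t₁ = pair(pair(pair(pair(g(pair(c, pair(c, c)), c), e), pair(g(pair(c, pair(c, c)), g(pair(c, pair(c, c)), c)), c)), c), pair(pair(pair(c, e), e), pair(pair(c, c), g(pair(c, pair(c, c)), pair(c, c))))):
1. pair(pair(pair(pair(g(pair(c, pair(c, c)), c), e), pair(g(pair(c, pair(c, c)), g(pair(c, pair(c, c)), c)), c)), c), pair(pair(pair(c, e), e), pair(pair(c, c), g(pair(c, pair(c, c)), pair(c, c)))))  →  pair(pair(pair(pair(c, e), pair(g(pair(c, pair(c, c)), g(pair(c, pair(c, c)), c)), c)), c), pair(pair(pair(c, e), e), pair(pair(c, c), g(pair(c, pair(c, c)), pair(c, c)))))   [R1 at 1.1.1.1]
2. pair(pair(pair(pair(c, e), pair(g(pair(c, pair(c, c)), g(pair(c, pair(c, c)), c)), c)), c), pair(pair(pair(c, e), e), pair(pair(c, c), g(pair(c, pair(c, c)), pair(c, c)))))  →  pair(pair(pair(pair(c, e), pair(g(pair(c, pair(c, c)), c), c)), c), pair(pair(pair(c, e), e), pair(pair(c, c), g(pair(c, pair(c, c)), pair(c, c)))))   [R1 at 1.1.2.1]
3. pair(pair(pair(pair(c, e), pair(g(pair(c, pair(c, c)), c), c)), c), pair(pair(pair(c, e), e), pair(pair(c, c), g(pair(c, pair(c, c)), pair(c, c)))))  →  pair(pair(pair(pair(c, e), pair(c, c)), c), pair(pair(pair(c, e), e), pair(pair(c, c), g(pair(c, pair(c, c)), pair(c, c)))))   [R1 at 1.1.2.1]
4. pair(pair(pair(pair(c, e), pair(c, c)), c), pair(pair(pair(c, e), e), pair(pair(c, c), g(pair(c, pair(c, c)), pair(c, c)))))  →  pair(pair(pair(pair(c, e), pair(c, c)), c), pair(pair(pair(c, e), e), pair(pair(c, c), pair(c, c))))   [R1 at 2.2.2]

Reduce t₂ = g(pair(c, pair(c, c)), pair(pair(c, pair(c, g(e, pair(c, e)))), e)):
1. g(pair(c, pair(c, c)), pair(pair(c, pair(c, g(e, pair(c, e)))), e))  →  pair(pair(c, pair(c, g(e, pair(c, e)))), e)   [R1 at ε]
2. pair(pair(c, pair(c, g(e, pair(c, e)))), e)  →  pair(pair(c, pair(c, c)), e)   [R5 at 1.2.2]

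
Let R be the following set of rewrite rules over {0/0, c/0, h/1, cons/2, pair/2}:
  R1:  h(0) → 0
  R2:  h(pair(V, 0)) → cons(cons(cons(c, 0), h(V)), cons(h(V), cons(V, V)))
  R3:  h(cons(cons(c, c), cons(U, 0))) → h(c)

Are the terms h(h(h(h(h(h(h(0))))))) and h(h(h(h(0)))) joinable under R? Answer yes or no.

Reduce t₁ = h(h(h(h(h(h(h(0))))))):
1. h(h(h(h(h(h(h(0)))))))  →  h(h(h(h(h(h(0))))))   [R1 at 1.1.1.1.1.1]
2. h(h(h(h(h(h(0))))))  →  h(h(h(h(h(0)))))   [R1 at 1.1.1.1.1]
3. h(h(h(h(h(0)))))  →  h(h(h(h(0))))   [R1 at 1.1.1.1]
4. h(h(h(h(0))))  →  h(h(h(0)))   [R1 at 1.1.1]
5. h(h(h(0)))  →  h(h(0))   [R1 at 1.1]
6. h(h(0))  →  h(0)   [R1 at 1]
7. h(0)  →  0   [R1 at ε]

Reduce t₂ = h(h(h(h(0)))):
1. h(h(h(h(0))))  →  h(h(h(0)))   [R1 at 1.1.1]
2. h(h(h(0)))  →  h(h(0))   [R1 at 1.1]
3. h(h(0))  →  h(0)   [R1 at 1]
4. h(0)  →  0   [R1 at ε]

yes — NF(t₁) = 0, NF(t₂) = 0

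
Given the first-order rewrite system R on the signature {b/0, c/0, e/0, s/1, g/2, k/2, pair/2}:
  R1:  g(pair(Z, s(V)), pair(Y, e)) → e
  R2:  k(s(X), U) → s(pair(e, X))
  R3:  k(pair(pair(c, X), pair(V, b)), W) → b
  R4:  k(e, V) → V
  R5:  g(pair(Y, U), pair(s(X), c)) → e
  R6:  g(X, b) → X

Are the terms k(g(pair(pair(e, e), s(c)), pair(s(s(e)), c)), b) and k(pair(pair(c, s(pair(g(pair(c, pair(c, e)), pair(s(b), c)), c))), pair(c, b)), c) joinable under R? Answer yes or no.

yes — NF(t₁) = b, NF(t₂) = b

Reduce t₁ = k(g(pair(pair(e, e), s(c)), pair(s(s(e)), c)), b):
1. k(g(pair(pair(e, e), s(c)), pair(s(s(e)), c)), b)  →  k(e, b)   [R5 at 1]
2. k(e, b)  →  b   [R4 at ε]

Reduce t₂ = k(pair(pair(c, s(pair(g(pair(c, pair(c, e)), pair(s(b), c)), c))), pair(c, b)), c):
1. k(pair(pair(c, s(pair(g(pair(c, pair(c, e)), pair(s(b), c)), c))), pair(c, b)), c)  →  b   [R3 at ε]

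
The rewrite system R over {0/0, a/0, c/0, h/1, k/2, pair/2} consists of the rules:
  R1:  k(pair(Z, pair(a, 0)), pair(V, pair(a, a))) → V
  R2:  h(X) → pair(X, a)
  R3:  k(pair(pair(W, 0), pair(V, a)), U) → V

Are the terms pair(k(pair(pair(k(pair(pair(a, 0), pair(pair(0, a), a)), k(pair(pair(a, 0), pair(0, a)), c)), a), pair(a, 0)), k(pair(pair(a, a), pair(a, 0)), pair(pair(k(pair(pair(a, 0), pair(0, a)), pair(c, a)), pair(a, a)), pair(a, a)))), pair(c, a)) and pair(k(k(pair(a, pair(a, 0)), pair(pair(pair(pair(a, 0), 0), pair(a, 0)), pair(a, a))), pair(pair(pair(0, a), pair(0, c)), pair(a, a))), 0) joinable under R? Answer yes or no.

no — NF(t₁) = pair(0, pair(c, a)), NF(t₂) = pair(pair(pair(0, a), pair(0, c)), 0)

Reduce t₁ = pair(k(pair(pair(k(pair(pair(a, 0), pair(pair(0, a), a)), k(pair(pair(a, 0), pair(0, a)), c)), a), pair(a, 0)), k(pair(pair(a, a), pair(a, 0)), pair(pair(k(pair(pair(a, 0), pair(0, a)), pair(c, a)), pair(a, a)), pair(a, a)))), pair(c, a)):
1. pair(k(pair(pair(k(pair(pair(a, 0), pair(pair(0, a), a)), k(pair(pair(a, 0), pair(0, a)), c)), a), pair(a, 0)), k(pair(pair(a, a), pair(a, 0)), pair(pair(k(pair(pair(a, 0), pair(0, a)), pair(c, a)), pair(a, a)), pair(a, a)))), pair(c, a))  →  pair(k(pair(pair(pair(0, a), a), pair(a, 0)), k(pair(pair(a, a), pair(a, 0)), pair(pair(k(pair(pair(a, 0), pair(0, a)), pair(c, a)), pair(a, a)), pair(a, a)))), pair(c, a))   [R3 at 1.1.1.1]
2. pair(k(pair(pair(pair(0, a), a), pair(a, 0)), k(pair(pair(a, a), pair(a, 0)), pair(pair(k(pair(pair(a, 0), pair(0, a)), pair(c, a)), pair(a, a)), pair(a, a)))), pair(c, a))  →  pair(k(pair(pair(pair(0, a), a), pair(a, 0)), pair(k(pair(pair(a, 0), pair(0, a)), pair(c, a)), pair(a, a))), pair(c, a))   [R1 at 1.2]
3. pair(k(pair(pair(pair(0, a), a), pair(a, 0)), pair(k(pair(pair(a, 0), pair(0, a)), pair(c, a)), pair(a, a))), pair(c, a))  →  pair(k(pair(pair(a, 0), pair(0, a)), pair(c, a)), pair(c, a))   [R1 at 1]
4. pair(k(pair(pair(a, 0), pair(0, a)), pair(c, a)), pair(c, a))  →  pair(0, pair(c, a))   [R3 at 1]

Reduce t₂ = pair(k(k(pair(a, pair(a, 0)), pair(pair(pair(pair(a, 0), 0), pair(a, 0)), pair(a, a))), pair(pair(pair(0, a), pair(0, c)), pair(a, a))), 0):
1. pair(k(k(pair(a, pair(a, 0)), pair(pair(pair(pair(a, 0), 0), pair(a, 0)), pair(a, a))), pair(pair(pair(0, a), pair(0, c)), pair(a, a))), 0)  →  pair(k(pair(pair(pair(a, 0), 0), pair(a, 0)), pair(pair(pair(0, a), pair(0, c)), pair(a, a))), 0)   [R1 at 1.1]
2. pair(k(pair(pair(pair(a, 0), 0), pair(a, 0)), pair(pair(pair(0, a), pair(0, c)), pair(a, a))), 0)  →  pair(pair(pair(0, a), pair(0, c)), 0)   [R1 at 1]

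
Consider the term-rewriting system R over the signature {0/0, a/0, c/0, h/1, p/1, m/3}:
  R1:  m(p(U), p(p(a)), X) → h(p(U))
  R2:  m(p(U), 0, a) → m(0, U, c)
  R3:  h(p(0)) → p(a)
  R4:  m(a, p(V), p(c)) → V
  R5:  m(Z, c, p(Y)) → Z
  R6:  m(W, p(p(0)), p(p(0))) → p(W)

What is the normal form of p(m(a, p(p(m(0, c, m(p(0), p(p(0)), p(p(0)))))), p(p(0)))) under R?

p(p(a))

1. p(m(a, p(p(m(0, c, m(p(0), p(p(0)), p(p(0)))))), p(p(0))))  →  p(m(a, p(p(m(0, c, p(p(0))))), p(p(0))))   [R6 at 1.2.1.1.3]
2. p(m(a, p(p(m(0, c, p(p(0))))), p(p(0))))  →  p(m(a, p(p(0)), p(p(0))))   [R5 at 1.2.1.1]
3. p(m(a, p(p(0)), p(p(0))))  →  p(p(a))   [R6 at 1]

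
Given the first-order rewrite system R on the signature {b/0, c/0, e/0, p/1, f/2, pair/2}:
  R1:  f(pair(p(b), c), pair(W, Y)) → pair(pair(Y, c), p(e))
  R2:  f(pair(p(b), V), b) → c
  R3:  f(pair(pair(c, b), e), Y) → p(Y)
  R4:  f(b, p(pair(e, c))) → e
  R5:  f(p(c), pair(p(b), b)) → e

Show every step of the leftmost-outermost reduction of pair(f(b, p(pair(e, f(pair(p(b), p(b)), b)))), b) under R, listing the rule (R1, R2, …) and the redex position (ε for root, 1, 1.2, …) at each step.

1. pair(f(b, p(pair(e, f(pair(p(b), p(b)), b)))), b)  →  pair(f(b, p(pair(e, c))), b)   [R2 at 1.2.1.2]
2. pair(f(b, p(pair(e, c))), b)  →  pair(e, b)   [R4 at 1]

pair(e, b)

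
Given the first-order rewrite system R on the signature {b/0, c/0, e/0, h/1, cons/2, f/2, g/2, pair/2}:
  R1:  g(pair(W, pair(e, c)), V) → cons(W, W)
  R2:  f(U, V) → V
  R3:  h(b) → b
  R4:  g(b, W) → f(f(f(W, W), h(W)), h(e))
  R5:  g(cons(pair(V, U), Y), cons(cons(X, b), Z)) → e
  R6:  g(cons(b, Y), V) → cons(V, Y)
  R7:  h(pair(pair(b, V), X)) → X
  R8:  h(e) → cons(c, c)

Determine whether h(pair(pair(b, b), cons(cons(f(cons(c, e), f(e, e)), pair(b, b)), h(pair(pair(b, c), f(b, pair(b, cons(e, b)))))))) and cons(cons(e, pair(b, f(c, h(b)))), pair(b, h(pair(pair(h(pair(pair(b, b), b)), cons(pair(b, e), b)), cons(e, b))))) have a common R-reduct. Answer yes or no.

Reduce t₁ = h(pair(pair(b, b), cons(cons(f(cons(c, e), f(e, e)), pair(b, b)), h(pair(pair(b, c), f(b, pair(b, cons(e, b)))))))):
1. h(pair(pair(b, b), cons(cons(f(cons(c, e), f(e, e)), pair(b, b)), h(pair(pair(b, c), f(b, pair(b, cons(e, b))))))))  →  cons(cons(f(cons(c, e), f(e, e)), pair(b, b)), h(pair(pair(b, c), f(b, pair(b, cons(e, b))))))   [R7 at ε]
2. cons(cons(f(cons(c, e), f(e, e)), pair(b, b)), h(pair(pair(b, c), f(b, pair(b, cons(e, b))))))  →  cons(cons(f(e, e), pair(b, b)), h(pair(pair(b, c), f(b, pair(b, cons(e, b))))))   [R2 at 1.1]
3. cons(cons(f(e, e), pair(b, b)), h(pair(pair(b, c), f(b, pair(b, cons(e, b))))))  →  cons(cons(e, pair(b, b)), h(pair(pair(b, c), f(b, pair(b, cons(e, b))))))   [R2 at 1.1]
4. cons(cons(e, pair(b, b)), h(pair(pair(b, c), f(b, pair(b, cons(e, b))))))  →  cons(cons(e, pair(b, b)), f(b, pair(b, cons(e, b))))   [R7 at 2]
5. cons(cons(e, pair(b, b)), f(b, pair(b, cons(e, b))))  →  cons(cons(e, pair(b, b)), pair(b, cons(e, b)))   [R2 at 2]

Reduce t₂ = cons(cons(e, pair(b, f(c, h(b)))), pair(b, h(pair(pair(h(pair(pair(b, b), b)), cons(pair(b, e), b)), cons(e, b))))):
1. cons(cons(e, pair(b, f(c, h(b)))), pair(b, h(pair(pair(h(pair(pair(b, b), b)), cons(pair(b, e), b)), cons(e, b)))))  →  cons(cons(e, pair(b, h(b))), pair(b, h(pair(pair(h(pair(pair(b, b), b)), cons(pair(b, e), b)), cons(e, b)))))   [R2 at 1.2.2]
2. cons(cons(e, pair(b, h(b))), pair(b, h(pair(pair(h(pair(pair(b, b), b)), cons(pair(b, e), b)), cons(e, b)))))  →  cons(cons(e, pair(b, b)), pair(b, h(pair(pair(h(pair(pair(b, b), b)), cons(pair(b, e), b)), cons(e, b)))))   [R3 at 1.2.2]
3. cons(cons(e, pair(b, b)), pair(b, h(pair(pair(h(pair(pair(b, b), b)), cons(pair(b, e), b)), cons(e, b)))))  →  cons(cons(e, pair(b, b)), pair(b, h(pair(pair(b, cons(pair(b, e), b)), cons(e, b)))))   [R7 at 2.2.1.1.1]
4. cons(cons(e, pair(b, b)), pair(b, h(pair(pair(b, cons(pair(b, e), b)), cons(e, b)))))  →  cons(cons(e, pair(b, b)), pair(b, cons(e, b)))   [R7 at 2.2]

yes — NF(t₁) = cons(cons(e, pair(b, b)), pair(b, cons(e, b))), NF(t₂) = cons(cons(e, pair(b, b)), pair(b, cons(e, b)))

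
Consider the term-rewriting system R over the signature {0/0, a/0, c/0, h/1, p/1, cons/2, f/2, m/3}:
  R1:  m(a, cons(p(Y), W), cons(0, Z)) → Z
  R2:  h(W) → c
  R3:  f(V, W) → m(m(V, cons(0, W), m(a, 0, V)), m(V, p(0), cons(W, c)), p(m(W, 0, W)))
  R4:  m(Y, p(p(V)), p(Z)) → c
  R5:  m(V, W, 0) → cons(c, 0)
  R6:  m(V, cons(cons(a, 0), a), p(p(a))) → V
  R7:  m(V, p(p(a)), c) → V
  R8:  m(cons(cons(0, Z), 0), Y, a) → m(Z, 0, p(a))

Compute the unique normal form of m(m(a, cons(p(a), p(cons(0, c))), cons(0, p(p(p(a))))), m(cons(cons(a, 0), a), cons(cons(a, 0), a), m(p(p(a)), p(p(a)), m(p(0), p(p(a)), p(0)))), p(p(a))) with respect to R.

p(p(p(a)))

1. m(m(a, cons(p(a), p(cons(0, c))), cons(0, p(p(p(a))))), m(cons(cons(a, 0), a), cons(cons(a, 0), a), m(p(p(a)), p(p(a)), m(p(0), p(p(a)), p(0)))), p(p(a)))  →  m(p(p(p(a))), m(cons(cons(a, 0), a), cons(cons(a, 0), a), m(p(p(a)), p(p(a)), m(p(0), p(p(a)), p(0)))), p(p(a)))   [R1 at 1]
2. m(p(p(p(a))), m(cons(cons(a, 0), a), cons(cons(a, 0), a), m(p(p(a)), p(p(a)), m(p(0), p(p(a)), p(0)))), p(p(a)))  →  m(p(p(p(a))), m(cons(cons(a, 0), a), cons(cons(a, 0), a), m(p(p(a)), p(p(a)), c)), p(p(a)))   [R4 at 2.3.3]
3. m(p(p(p(a))), m(cons(cons(a, 0), a), cons(cons(a, 0), a), m(p(p(a)), p(p(a)), c)), p(p(a)))  →  m(p(p(p(a))), m(cons(cons(a, 0), a), cons(cons(a, 0), a), p(p(a))), p(p(a)))   [R7 at 2.3]
4. m(p(p(p(a))), m(cons(cons(a, 0), a), cons(cons(a, 0), a), p(p(a))), p(p(a)))  →  m(p(p(p(a))), cons(cons(a, 0), a), p(p(a)))   [R6 at 2]
5. m(p(p(p(a))), cons(cons(a, 0), a), p(p(a)))  →  p(p(p(a)))   [R6 at ε]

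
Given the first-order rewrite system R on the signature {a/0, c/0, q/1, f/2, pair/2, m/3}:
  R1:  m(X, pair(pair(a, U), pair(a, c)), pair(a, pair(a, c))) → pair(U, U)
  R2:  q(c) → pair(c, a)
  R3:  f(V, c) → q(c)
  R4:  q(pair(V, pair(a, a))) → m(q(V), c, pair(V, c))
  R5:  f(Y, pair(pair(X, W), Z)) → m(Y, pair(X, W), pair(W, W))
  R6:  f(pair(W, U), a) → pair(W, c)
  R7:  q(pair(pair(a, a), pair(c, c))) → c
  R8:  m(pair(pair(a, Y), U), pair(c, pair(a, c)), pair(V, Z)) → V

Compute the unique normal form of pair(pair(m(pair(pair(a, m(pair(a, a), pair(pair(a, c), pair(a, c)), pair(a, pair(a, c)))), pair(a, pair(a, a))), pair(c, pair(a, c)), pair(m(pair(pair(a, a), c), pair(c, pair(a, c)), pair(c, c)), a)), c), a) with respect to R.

pair(pair(c, c), a)

1. pair(pair(m(pair(pair(a, m(pair(a, a), pair(pair(a, c), pair(a, c)), pair(a, pair(a, c)))), pair(a, pair(a, a))), pair(c, pair(a, c)), pair(m(pair(pair(a, a), c), pair(c, pair(a, c)), pair(c, c)), a)), c), a)  →  pair(pair(m(pair(pair(a, a), c), pair(c, pair(a, c)), pair(c, c)), c), a)   [R8 at 1.1]
2. pair(pair(m(pair(pair(a, a), c), pair(c, pair(a, c)), pair(c, c)), c), a)  →  pair(pair(c, c), a)   [R8 at 1.1]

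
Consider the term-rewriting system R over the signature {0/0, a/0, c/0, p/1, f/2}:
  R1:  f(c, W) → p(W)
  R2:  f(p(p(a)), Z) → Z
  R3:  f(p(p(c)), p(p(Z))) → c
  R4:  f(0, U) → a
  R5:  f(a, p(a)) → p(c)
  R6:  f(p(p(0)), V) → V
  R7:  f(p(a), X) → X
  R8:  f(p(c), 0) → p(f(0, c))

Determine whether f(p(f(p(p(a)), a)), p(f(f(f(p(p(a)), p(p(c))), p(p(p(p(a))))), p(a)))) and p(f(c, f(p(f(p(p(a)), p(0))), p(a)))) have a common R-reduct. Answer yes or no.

yes — NF(t₁) = p(p(p(a))), NF(t₂) = p(p(p(a)))

Reduce t₁ = f(p(f(p(p(a)), a)), p(f(f(f(p(p(a)), p(p(c))), p(p(p(p(a))))), p(a)))):
1. f(p(f(p(p(a)), a)), p(f(f(f(p(p(a)), p(p(c))), p(p(p(p(a))))), p(a))))  →  f(p(a), p(f(f(f(p(p(a)), p(p(c))), p(p(p(p(a))))), p(a))))   [R2 at 1.1]
2. f(p(a), p(f(f(f(p(p(a)), p(p(c))), p(p(p(p(a))))), p(a))))  →  p(f(f(f(p(p(a)), p(p(c))), p(p(p(p(a))))), p(a)))   [R7 at ε]
3. p(f(f(f(p(p(a)), p(p(c))), p(p(p(p(a))))), p(a)))  →  p(f(f(p(p(c)), p(p(p(p(a))))), p(a)))   [R2 at 1.1.1]
4. p(f(f(p(p(c)), p(p(p(p(a))))), p(a)))  →  p(f(c, p(a)))   [R3 at 1.1]
5. p(f(c, p(a)))  →  p(p(p(a)))   [R1 at 1]

Reduce t₂ = p(f(c, f(p(f(p(p(a)), p(0))), p(a)))):
1. p(f(c, f(p(f(p(p(a)), p(0))), p(a))))  →  p(p(f(p(f(p(p(a)), p(0))), p(a))))   [R1 at 1]
2. p(p(f(p(f(p(p(a)), p(0))), p(a))))  →  p(p(f(p(p(0)), p(a))))   [R2 at 1.1.1.1]
3. p(p(f(p(p(0)), p(a))))  →  p(p(p(a)))   [R6 at 1.1]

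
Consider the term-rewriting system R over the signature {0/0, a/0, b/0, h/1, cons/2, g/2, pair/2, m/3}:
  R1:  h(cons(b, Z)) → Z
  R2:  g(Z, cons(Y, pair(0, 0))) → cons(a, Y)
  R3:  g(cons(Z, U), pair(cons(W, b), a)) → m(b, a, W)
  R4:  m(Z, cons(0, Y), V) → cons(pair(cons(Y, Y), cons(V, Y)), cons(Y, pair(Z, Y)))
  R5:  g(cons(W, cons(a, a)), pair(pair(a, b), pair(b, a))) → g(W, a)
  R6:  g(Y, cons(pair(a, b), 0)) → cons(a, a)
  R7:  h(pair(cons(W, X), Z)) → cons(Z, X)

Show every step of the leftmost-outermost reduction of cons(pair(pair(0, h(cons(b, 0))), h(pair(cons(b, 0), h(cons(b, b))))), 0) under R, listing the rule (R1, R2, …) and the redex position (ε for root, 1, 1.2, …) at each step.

1. cons(pair(pair(0, h(cons(b, 0))), h(pair(cons(b, 0), h(cons(b, b))))), 0)  →  cons(pair(pair(0, 0), h(pair(cons(b, 0), h(cons(b, b))))), 0)   [R1 at 1.1.2]
2. cons(pair(pair(0, 0), h(pair(cons(b, 0), h(cons(b, b))))), 0)  →  cons(pair(pair(0, 0), cons(h(cons(b, b)), 0)), 0)   [R7 at 1.2]
3. cons(pair(pair(0, 0), cons(h(cons(b, b)), 0)), 0)  →  cons(pair(pair(0, 0), cons(b, 0)), 0)   [R1 at 1.2.1]

cons(pair(pair(0, 0), cons(b, 0)), 0)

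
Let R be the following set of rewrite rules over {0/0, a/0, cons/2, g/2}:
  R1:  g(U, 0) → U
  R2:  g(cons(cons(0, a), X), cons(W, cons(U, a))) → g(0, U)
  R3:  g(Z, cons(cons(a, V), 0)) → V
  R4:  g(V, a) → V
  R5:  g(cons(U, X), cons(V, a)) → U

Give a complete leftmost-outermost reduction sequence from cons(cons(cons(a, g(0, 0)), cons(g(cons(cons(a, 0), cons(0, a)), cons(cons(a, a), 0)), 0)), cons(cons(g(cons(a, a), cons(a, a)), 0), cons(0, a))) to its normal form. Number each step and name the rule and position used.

cons(cons(cons(a, 0), cons(a, 0)), cons(cons(a, 0), cons(0, a)))

1. cons(cons(cons(a, g(0, 0)), cons(g(cons(cons(a, 0), cons(0, a)), cons(cons(a, a), 0)), 0)), cons(cons(g(cons(a, a), cons(a, a)), 0), cons(0, a)))  →  cons(cons(cons(a, 0), cons(g(cons(cons(a, 0), cons(0, a)), cons(cons(a, a), 0)), 0)), cons(cons(g(cons(a, a), cons(a, a)), 0), cons(0, a)))   [R1 at 1.1.2]
2. cons(cons(cons(a, 0), cons(g(cons(cons(a, 0), cons(0, a)), cons(cons(a, a), 0)), 0)), cons(cons(g(cons(a, a), cons(a, a)), 0), cons(0, a)))  →  cons(cons(cons(a, 0), cons(a, 0)), cons(cons(g(cons(a, a), cons(a, a)), 0), cons(0, a)))   [R3 at 1.2.1]
3. cons(cons(cons(a, 0), cons(a, 0)), cons(cons(g(cons(a, a), cons(a, a)), 0), cons(0, a)))  →  cons(cons(cons(a, 0), cons(a, 0)), cons(cons(a, 0), cons(0, a)))   [R5 at 2.1.1]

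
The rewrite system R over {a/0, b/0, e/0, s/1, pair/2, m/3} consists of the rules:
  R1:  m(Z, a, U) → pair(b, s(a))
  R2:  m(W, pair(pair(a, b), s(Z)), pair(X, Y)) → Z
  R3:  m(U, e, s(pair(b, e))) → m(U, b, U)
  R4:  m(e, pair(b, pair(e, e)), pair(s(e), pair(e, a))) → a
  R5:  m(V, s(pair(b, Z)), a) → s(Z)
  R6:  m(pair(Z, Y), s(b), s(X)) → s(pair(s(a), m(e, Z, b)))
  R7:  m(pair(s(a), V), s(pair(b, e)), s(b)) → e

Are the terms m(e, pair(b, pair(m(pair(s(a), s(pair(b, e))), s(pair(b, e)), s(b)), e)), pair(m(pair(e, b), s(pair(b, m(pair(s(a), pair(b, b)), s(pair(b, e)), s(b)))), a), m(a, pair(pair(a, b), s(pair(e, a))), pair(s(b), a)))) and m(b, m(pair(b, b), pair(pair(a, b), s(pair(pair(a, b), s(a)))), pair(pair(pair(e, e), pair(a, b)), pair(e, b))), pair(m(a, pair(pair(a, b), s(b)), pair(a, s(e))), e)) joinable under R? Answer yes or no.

Reduce t₁ = m(e, pair(b, pair(m(pair(s(a), s(pair(b, e))), s(pair(b, e)), s(b)), e)), pair(m(pair(e, b), s(pair(b, m(pair(s(a), pair(b, b)), s(pair(b, e)), s(b)))), a), m(a, pair(pair(a, b), s(pair(e, a))), pair(s(b), a)))):
1. m(e, pair(b, pair(m(pair(s(a), s(pair(b, e))), s(pair(b, e)), s(b)), e)), pair(m(pair(e, b), s(pair(b, m(pair(s(a), pair(b, b)), s(pair(b, e)), s(b)))), a), m(a, pair(pair(a, b), s(pair(e, a))), pair(s(b), a))))  →  m(e, pair(b, pair(e, e)), pair(m(pair(e, b), s(pair(b, m(pair(s(a), pair(b, b)), s(pair(b, e)), s(b)))), a), m(a, pair(pair(a, b), s(pair(e, a))), pair(s(b), a))))   [R7 at 2.2.1]
2. m(e, pair(b, pair(e, e)), pair(m(pair(e, b), s(pair(b, m(pair(s(a), pair(b, b)), s(pair(b, e)), s(b)))), a), m(a, pair(pair(a, b), s(pair(e, a))), pair(s(b), a))))  →  m(e, pair(b, pair(e, e)), pair(s(m(pair(s(a), pair(b, b)), s(pair(b, e)), s(b))), m(a, pair(pair(a, b), s(pair(e, a))), pair(s(b), a))))   [R5 at 3.1]
3. m(e, pair(b, pair(e, e)), pair(s(m(pair(s(a), pair(b, b)), s(pair(b, e)), s(b))), m(a, pair(pair(a, b), s(pair(e, a))), pair(s(b), a))))  →  m(e, pair(b, pair(e, e)), pair(s(e), m(a, pair(pair(a, b), s(pair(e, a))), pair(s(b), a))))   [R7 at 3.1.1]
4. m(e, pair(b, pair(e, e)), pair(s(e), m(a, pair(pair(a, b), s(pair(e, a))), pair(s(b), a))))  →  m(e, pair(b, pair(e, e)), pair(s(e), pair(e, a)))   [R2 at 3.2]
5. m(e, pair(b, pair(e, e)), pair(s(e), pair(e, a)))  →  a   [R4 at ε]

Reduce t₂ = m(b, m(pair(b, b), pair(pair(a, b), s(pair(pair(a, b), s(a)))), pair(pair(pair(e, e), pair(a, b)), pair(e, b))), pair(m(a, pair(pair(a, b), s(b)), pair(a, s(e))), e)):
1. m(b, m(pair(b, b), pair(pair(a, b), s(pair(pair(a, b), s(a)))), pair(pair(pair(e, e), pair(a, b)), pair(e, b))), pair(m(a, pair(pair(a, b), s(b)), pair(a, s(e))), e))  →  m(b, pair(pair(a, b), s(a)), pair(m(a, pair(pair(a, b), s(b)), pair(a, s(e))), e))   [R2 at 2]
2. m(b, pair(pair(a, b), s(a)), pair(m(a, pair(pair(a, b), s(b)), pair(a, s(e))), e))  →  a   [R2 at ε]

yes — NF(t₁) = a, NF(t₂) = a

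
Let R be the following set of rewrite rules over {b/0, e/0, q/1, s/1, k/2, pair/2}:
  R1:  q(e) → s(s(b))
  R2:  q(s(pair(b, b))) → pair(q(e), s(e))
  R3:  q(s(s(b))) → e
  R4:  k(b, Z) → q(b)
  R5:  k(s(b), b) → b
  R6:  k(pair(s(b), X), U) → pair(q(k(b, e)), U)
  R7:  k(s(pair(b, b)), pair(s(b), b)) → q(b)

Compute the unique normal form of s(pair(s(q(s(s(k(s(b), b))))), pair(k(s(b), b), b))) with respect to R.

s(pair(s(e), pair(b, b)))

1. s(pair(s(q(s(s(k(s(b), b))))), pair(k(s(b), b), b)))  →  s(pair(s(q(s(s(b)))), pair(k(s(b), b), b)))   [R5 at 1.1.1.1.1.1]
2. s(pair(s(q(s(s(b)))), pair(k(s(b), b), b)))  →  s(pair(s(e), pair(k(s(b), b), b)))   [R3 at 1.1.1]
3. s(pair(s(e), pair(k(s(b), b), b)))  →  s(pair(s(e), pair(b, b)))   [R5 at 1.2.1]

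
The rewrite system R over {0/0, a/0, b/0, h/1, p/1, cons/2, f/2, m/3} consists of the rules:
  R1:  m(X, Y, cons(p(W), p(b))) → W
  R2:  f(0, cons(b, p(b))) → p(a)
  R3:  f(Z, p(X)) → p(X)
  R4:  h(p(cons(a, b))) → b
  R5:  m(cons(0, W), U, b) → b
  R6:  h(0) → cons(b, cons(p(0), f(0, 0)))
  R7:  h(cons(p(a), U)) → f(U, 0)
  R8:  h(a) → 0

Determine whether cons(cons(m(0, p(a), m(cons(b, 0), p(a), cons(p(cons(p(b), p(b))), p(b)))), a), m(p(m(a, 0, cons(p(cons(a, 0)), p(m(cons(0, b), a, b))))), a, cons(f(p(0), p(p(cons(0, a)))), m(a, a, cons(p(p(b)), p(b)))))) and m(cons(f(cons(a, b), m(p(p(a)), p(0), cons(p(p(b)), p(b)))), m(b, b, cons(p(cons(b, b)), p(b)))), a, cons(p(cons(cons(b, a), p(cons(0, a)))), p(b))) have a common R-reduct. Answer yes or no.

Reduce t₁ = cons(cons(m(0, p(a), m(cons(b, 0), p(a), cons(p(cons(p(b), p(b))), p(b)))), a), m(p(m(a, 0, cons(p(cons(a, 0)), p(m(cons(0, b), a, b))))), a, cons(f(p(0), p(p(cons(0, a)))), m(a, a, cons(p(p(b)), p(b)))))):
1. cons(cons(m(0, p(a), m(cons(b, 0), p(a), cons(p(cons(p(b), p(b))), p(b)))), a), m(p(m(a, 0, cons(p(cons(a, 0)), p(m(cons(0, b), a, b))))), a, cons(f(p(0), p(p(cons(0, a)))), m(a, a, cons(p(p(b)), p(b))))))  →  cons(cons(m(0, p(a), cons(p(b), p(b))), a), m(p(m(a, 0, cons(p(cons(a, 0)), p(m(cons(0, b), a, b))))), a, cons(f(p(0), p(p(cons(0, a)))), m(a, a, cons(p(p(b)), p(b))))))   [R1 at 1.1.3]
2. cons(cons(m(0, p(a), cons(p(b), p(b))), a), m(p(m(a, 0, cons(p(cons(a, 0)), p(m(cons(0, b), a, b))))), a, cons(f(p(0), p(p(cons(0, a)))), m(a, a, cons(p(p(b)), p(b))))))  →  cons(cons(b, a), m(p(m(a, 0, cons(p(cons(a, 0)), p(m(cons(0, b), a, b))))), a, cons(f(p(0), p(p(cons(0, a)))), m(a, a, cons(p(p(b)), p(b))))))   [R1 at 1.1]
3. cons(cons(b, a), m(p(m(a, 0, cons(p(cons(a, 0)), p(m(cons(0, b), a, b))))), a, cons(f(p(0), p(p(cons(0, a)))), m(a, a, cons(p(p(b)), p(b))))))  →  cons(cons(b, a), m(p(m(a, 0, cons(p(cons(a, 0)), p(b)))), a, cons(f(p(0), p(p(cons(0, a)))), m(a, a, cons(p(p(b)), p(b))))))   [R5 at 2.1.1.3.2.1]
4. cons(cons(b, a), m(p(m(a, 0, cons(p(cons(a, 0)), p(b)))), a, cons(f(p(0), p(p(cons(0, a)))), m(a, a, cons(p(p(b)), p(b))))))  →  cons(cons(b, a), m(p(cons(a, 0)), a, cons(f(p(0), p(p(cons(0, a)))), m(a, a, cons(p(p(b)), p(b))))))   [R1 at 2.1.1]
5. cons(cons(b, a), m(p(cons(a, 0)), a, cons(f(p(0), p(p(cons(0, a)))), m(a, a, cons(p(p(b)), p(b))))))  →  cons(cons(b, a), m(p(cons(a, 0)), a, cons(p(p(cons(0, a))), m(a, a, cons(p(p(b)), p(b))))))   [R3 at 2.3.1]
6. cons(cons(b, a), m(p(cons(a, 0)), a, cons(p(p(cons(0, a))), m(a, a, cons(p(p(b)), p(b))))))  →  cons(cons(b, a), m(p(cons(a, 0)), a, cons(p(p(cons(0, a))), p(b))))   [R1 at 2.3.2]
7. cons(cons(b, a), m(p(cons(a, 0)), a, cons(p(p(cons(0, a))), p(b))))  →  cons(cons(b, a), p(cons(0, a)))   [R1 at 2]

Reduce t₂ = m(cons(f(cons(a, b), m(p(p(a)), p(0), cons(p(p(b)), p(b)))), m(b, b, cons(p(cons(b, b)), p(b)))), a, cons(p(cons(cons(b, a), p(cons(0, a)))), p(b))):
1. m(cons(f(cons(a, b), m(p(p(a)), p(0), cons(p(p(b)), p(b)))), m(b, b, cons(p(cons(b, b)), p(b)))), a, cons(p(cons(cons(b, a), p(cons(0, a)))), p(b)))  →  cons(cons(b, a), p(cons(0, a)))   [R1 at ε]

yes — NF(t₁) = cons(cons(b, a), p(cons(0, a))), NF(t₂) = cons(cons(b, a), p(cons(0, a)))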